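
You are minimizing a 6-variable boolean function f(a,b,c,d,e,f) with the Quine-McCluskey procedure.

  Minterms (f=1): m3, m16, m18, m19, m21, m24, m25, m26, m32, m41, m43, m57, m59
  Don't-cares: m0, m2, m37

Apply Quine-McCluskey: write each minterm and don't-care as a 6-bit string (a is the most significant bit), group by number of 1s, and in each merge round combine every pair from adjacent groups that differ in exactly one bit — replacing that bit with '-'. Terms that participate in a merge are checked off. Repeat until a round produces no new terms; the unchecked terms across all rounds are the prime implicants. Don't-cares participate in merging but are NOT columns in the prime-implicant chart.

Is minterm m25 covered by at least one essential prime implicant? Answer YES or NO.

NO

size-2^0 implicants → 000000(✓)  000010(✓)  000011(✓)  010000(✓)  010010(✓)  010011(✓)  010101  011000(✓)  011001(✓)  011010(✓)  100000(✓)  100101  101001(✓)  101011(✓)  111001(✓)  111011(✓)
size-2^1 implicants → -00000  -11001  0-0000(✓)  0-0010(✓)  0-0011(✓)  0000-0(✓)  00001-(✓)  01-000(✓)  01-010(✓)  0100-0(✓)  01001-(✓)  0110-0(✓)  01100-  1-1001(✓)  1-1011(✓)  1010-1(✓)  1110-1(✓)
size-2^2 implicants → 0-00-0  0-001-  01-0-0  1-10-1
Unchecked terms (primes): -00000, -11001, 0-00-0, 0-001-, 01-0-0, 010101, 01100-, 1-10-1, 100101
Minterm coverage:
  m3 ⊆ 0-001- [E]
  m16 ⊆ 0-00-0,01-0-0
  m18 ⊆ 0-00-0,0-001-,01-0-0
  m19 ⊆ 0-001- [E]
  m21 ⊆ 010101 [E]
  m24 ⊆ 01-0-0,01100-
  m25 ⊆ -11001,01100-
  m26 ⊆ 01-0-0 [E]
  m32 ⊆ -00000 [E]
  m41 ⊆ 1-10-1 [E]
  m43 ⊆ 1-10-1 [E]
  m57 ⊆ -11001,1-10-1
  m59 ⊆ 1-10-1 [E]
E = {-00000, 0-001-, 01-0-0, 010101, 1-10-1}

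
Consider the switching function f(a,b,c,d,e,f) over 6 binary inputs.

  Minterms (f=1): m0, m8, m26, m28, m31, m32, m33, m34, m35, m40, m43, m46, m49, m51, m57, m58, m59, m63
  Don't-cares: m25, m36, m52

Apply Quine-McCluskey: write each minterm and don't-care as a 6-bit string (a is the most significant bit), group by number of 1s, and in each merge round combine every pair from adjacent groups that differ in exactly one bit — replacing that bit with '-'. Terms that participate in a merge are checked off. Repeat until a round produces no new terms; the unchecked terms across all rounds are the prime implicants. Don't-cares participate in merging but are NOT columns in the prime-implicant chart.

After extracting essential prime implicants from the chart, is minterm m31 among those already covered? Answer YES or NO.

size-2^0 implicants → 000000(✓)  001000(✓)  011001(✓)  011010(✓)  011100  011111(✓)  100000(✓)  100001(✓)  100010(✓)  100011(✓)  100100(✓)  101000(✓)  101011(✓)  101110  110001(✓)  110011(✓)  110100(✓)  111001(✓)  111010(✓)  111011(✓)  111111(✓)
size-2^1 implicants → -00000(✓)  -01000(✓)  -11001  -11010  -11111  00-000(✓)  1-0001(✓)  1-0011(✓)  1-0100  1-1011(✓)  10-000(✓)  10-011(✓)  100-00  1000-0(✓)  1000-1(✓)  10000-(✓)  10001-(✓)  11-001(✓)  11-011(✓)  1100-1(✓)  111-11  1110-1(✓)  11101-
size-2^2 implicants → -0-000  1--011  1-00-1  1000--  11-0-1
Unchecked terms (primes): -0-000, -11001, -11010, -11111, 011100, 1--011, 1-00-1, 1-0100, 100-00, 1000--, 101110, 11-0-1, 111-11, 11101-
Minterm coverage:
  m0 ⊆ -0-000 [E]
  m8 ⊆ -0-000 [E]
  m26 ⊆ -11010 [E]
  m28 ⊆ 011100 [E]
  m31 ⊆ -11111 [E]
  m32 ⊆ -0-000,100-00,1000--
  m33 ⊆ 1-00-1,1000--
  m34 ⊆ 1000-- [E]
  m35 ⊆ 1--011,1-00-1,1000--
  m40 ⊆ -0-000 [E]
  m43 ⊆ 1--011 [E]
  m46 ⊆ 101110 [E]
  m49 ⊆ 1-00-1,11-0-1
  m51 ⊆ 1--011,1-00-1,11-0-1
  m57 ⊆ -11001,11-0-1
  m58 ⊆ -11010,11101-
  m59 ⊆ 1--011,11-0-1,111-11,11101-
  m63 ⊆ -11111,111-11
E = {-0-000, -11010, -11111, 011100, 1--011, 1000--, 101110}

YES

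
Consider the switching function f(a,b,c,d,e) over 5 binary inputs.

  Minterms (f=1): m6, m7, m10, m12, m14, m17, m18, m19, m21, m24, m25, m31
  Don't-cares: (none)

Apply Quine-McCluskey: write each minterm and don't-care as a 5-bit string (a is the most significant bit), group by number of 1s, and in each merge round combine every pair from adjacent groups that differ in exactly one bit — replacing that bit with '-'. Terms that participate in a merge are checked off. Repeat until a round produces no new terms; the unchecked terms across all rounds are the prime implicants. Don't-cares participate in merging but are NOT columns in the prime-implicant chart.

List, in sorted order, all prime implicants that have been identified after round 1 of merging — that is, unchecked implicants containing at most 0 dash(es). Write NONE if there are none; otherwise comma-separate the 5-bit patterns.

11111

Round 0: 00110✓ 00111✓ 01010✓ 01100✓ 01110✓ 10001✓ 10010✓ 10011✓ 10101✓ 11000✓ 11001✓ 11111
Round 1: 0-110 0011- 01-10 011-0 1-001 10-01 100-1 1001- 1100-
PIs = {0-110, 0011-, 01-10, 011-0, 1-001, 10-01, 100-1, 1001-, 1100-, 11111}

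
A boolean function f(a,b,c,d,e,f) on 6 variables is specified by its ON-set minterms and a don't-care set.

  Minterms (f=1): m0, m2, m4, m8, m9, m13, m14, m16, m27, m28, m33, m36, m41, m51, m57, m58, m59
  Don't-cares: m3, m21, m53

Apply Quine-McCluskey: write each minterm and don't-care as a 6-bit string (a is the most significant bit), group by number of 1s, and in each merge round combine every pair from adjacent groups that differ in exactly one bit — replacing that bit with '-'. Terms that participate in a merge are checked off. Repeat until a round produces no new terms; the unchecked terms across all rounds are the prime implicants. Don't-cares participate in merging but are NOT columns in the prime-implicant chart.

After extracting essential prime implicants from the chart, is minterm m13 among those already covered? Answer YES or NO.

[col 0] 000000*, 000010*, 000011*, 000100*, 001000*, 001001*, 001101*, 001110, 010000*, 010101*, 011011*, 011100, 100001*, 100100*, 101001*, 110011*, 110101*, 111001*, 111010*, 111011*
[col 1] -00100, -01001, -10101, -11011, 0-0000, 00-000, 000-00, 0000-0, 00001-, 001-01, 00100-, 1-1001, 10-001, 11-011, 1110-1, 11101-
Prime implicants: -00100, -01001, -10101, -11011, 0-0000, 00-000, 000-00, 0000-0, 00001-, 001-01, 00100-, 001110, 011100, 1-1001, 10-001, 11-011, 1110-1, 11101-
PI chart (minterm → PIs covering it):
  0 | 0-0000,00-000,000-00,0000-0
  2 | 0000-0,00001-
  4 | -00100,000-00
  8 | 00-000,00100-
  9 | -01001,001-01,00100-
  13 | 001-01  (sole → essential)
  14 | 001110  (sole → essential)
  16 | 0-0000  (sole → essential)
  27 | -11011  (sole → essential)
  28 | 011100  (sole → essential)
  33 | 10-001  (sole → essential)
  36 | -00100  (sole → essential)
  41 | -01001,1-1001,10-001
  51 | 11-011  (sole → essential)
  57 | 1-1001,1110-1
  58 | 11101-  (sole → essential)
  59 | -11011,11-011,1110-1,11101-
Essential prime implicants: -00100, -11011, 0-0000, 001-01, 001110, 011100, 10-001, 11-011, 11101-

YES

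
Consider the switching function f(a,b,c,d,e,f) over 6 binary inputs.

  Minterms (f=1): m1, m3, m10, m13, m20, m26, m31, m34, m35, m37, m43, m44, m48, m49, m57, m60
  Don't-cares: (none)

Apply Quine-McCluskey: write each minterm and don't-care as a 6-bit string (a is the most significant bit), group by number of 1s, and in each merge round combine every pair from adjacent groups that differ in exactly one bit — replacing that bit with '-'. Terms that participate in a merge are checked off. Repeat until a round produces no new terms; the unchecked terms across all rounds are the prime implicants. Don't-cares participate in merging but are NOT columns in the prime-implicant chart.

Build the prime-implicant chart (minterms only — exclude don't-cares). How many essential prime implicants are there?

11

size-2^0 implicants → 000001(✓)  000011(✓)  001010(✓)  001101  010100  011010(✓)  011111  100010(✓)  100011(✓)  100101  101011(✓)  101100(✓)  110000(✓)  110001(✓)  111001(✓)  111100(✓)
size-2^1 implicants → -00011  0-1010  0000-1  1-1100  10-011  10001-  11-001  11000-
Unchecked terms (primes): -00011, 0-1010, 0000-1, 001101, 010100, 011111, 1-1100, 10-011, 10001-, 100101, 11-001, 11000-
Minterm coverage:
  m1 ⊆ 0000-1 [E]
  m3 ⊆ -00011,0000-1
  m10 ⊆ 0-1010 [E]
  m13 ⊆ 001101 [E]
  m20 ⊆ 010100 [E]
  m26 ⊆ 0-1010 [E]
  m31 ⊆ 011111 [E]
  m34 ⊆ 10001- [E]
  m35 ⊆ -00011,10-011,10001-
  m37 ⊆ 100101 [E]
  m43 ⊆ 10-011 [E]
  m44 ⊆ 1-1100 [E]
  m48 ⊆ 11000- [E]
  m49 ⊆ 11-001,11000-
  m57 ⊆ 11-001 [E]
  m60 ⊆ 1-1100 [E]
E = {0-1010, 0000-1, 001101, 010100, 011111, 1-1100, 10-011, 10001-, 100101, 11-001, 11000-}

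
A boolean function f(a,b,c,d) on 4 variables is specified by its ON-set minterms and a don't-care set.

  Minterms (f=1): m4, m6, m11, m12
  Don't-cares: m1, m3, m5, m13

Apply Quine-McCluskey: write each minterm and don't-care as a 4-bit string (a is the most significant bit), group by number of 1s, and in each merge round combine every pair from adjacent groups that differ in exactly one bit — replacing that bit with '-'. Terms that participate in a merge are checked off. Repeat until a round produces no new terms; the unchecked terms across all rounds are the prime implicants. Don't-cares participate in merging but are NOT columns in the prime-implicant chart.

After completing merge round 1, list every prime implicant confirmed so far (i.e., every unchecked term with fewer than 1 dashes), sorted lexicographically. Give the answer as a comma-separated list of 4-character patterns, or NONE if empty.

NONE

size-2^0 implicants → 0001(✓)  0011(✓)  0100(✓)  0101(✓)  0110(✓)  1011(✓)  1100(✓)  1101(✓)
size-2^1 implicants → -011  -100(✓)  -101(✓)  0-01  00-1  01-0  010-(✓)  110-(✓)
size-2^2 implicants → -10-
Unchecked terms (primes): -011, -10-, 0-01, 00-1, 01-0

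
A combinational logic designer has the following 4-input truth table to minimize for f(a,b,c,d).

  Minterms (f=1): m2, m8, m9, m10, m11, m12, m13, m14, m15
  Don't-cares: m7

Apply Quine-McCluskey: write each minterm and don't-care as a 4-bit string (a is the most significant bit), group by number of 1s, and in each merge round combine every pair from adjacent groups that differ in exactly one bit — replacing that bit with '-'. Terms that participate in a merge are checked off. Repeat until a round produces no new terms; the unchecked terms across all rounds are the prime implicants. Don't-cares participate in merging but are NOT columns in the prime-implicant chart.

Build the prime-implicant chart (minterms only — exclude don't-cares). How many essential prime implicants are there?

size-2^0 implicants → 0010(✓)  0111(✓)  1000(✓)  1001(✓)  1010(✓)  1011(✓)  1100(✓)  1101(✓)  1110(✓)  1111(✓)
size-2^1 implicants → -010  -111  1-00(✓)  1-01(✓)  1-10(✓)  1-11(✓)  10-0(✓)  10-1(✓)  100-(✓)  101-(✓)  11-0(✓)  11-1(✓)  110-(✓)  111-(✓)
size-2^2 implicants → 1--0(✓)  1--1(✓)  1-0-(✓)  1-1-(✓)  10--(✓)  11--(✓)
size-2^3 implicants → 1---
Unchecked terms (primes): -010, -111, 1---
Minterm coverage:
  m2 ⊆ -010 [E]
  m8 ⊆ 1--- [E]
  m9 ⊆ 1--- [E]
  m10 ⊆ -010,1---
  m11 ⊆ 1--- [E]
  m12 ⊆ 1--- [E]
  m13 ⊆ 1--- [E]
  m14 ⊆ 1--- [E]
  m15 ⊆ -111,1---
E = {-010, 1---}

2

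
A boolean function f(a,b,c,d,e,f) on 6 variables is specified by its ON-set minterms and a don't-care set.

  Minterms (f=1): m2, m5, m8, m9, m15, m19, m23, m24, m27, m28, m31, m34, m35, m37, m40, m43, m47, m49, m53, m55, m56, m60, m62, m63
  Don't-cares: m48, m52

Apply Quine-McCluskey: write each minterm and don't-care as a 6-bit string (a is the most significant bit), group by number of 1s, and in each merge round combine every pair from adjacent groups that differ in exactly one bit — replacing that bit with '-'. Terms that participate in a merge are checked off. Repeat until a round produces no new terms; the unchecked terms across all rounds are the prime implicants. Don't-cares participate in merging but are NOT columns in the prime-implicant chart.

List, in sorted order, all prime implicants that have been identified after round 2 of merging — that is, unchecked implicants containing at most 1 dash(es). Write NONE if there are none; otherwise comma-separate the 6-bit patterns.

-00010, -00101, 00100-, 1-0101, 10-011, 10001-, 101-11, 1101-1, 1111-0, 11111-

Round 0: 000010✓ 000101✓ 001000✓ 001001✓ 001111✓ 010011✓ 010111✓ 011000✓ 011011✓ 011100✓ 011111✓ 100010✓ 100011✓ 100101✓ 101000✓ 101011✓ 101111✓ 110000✓ 110001✓ 110100✓ 110101✓ 110111✓ 111000✓ 111100✓ 111110✓ 111111✓
Round 1: -00010 -00101 -01000✓ -01111✓ -10111✓ -11000✓ -11100✓ -11111✓ 0-1000✓ 0-1111✓ 00100- 01-011✓ 01-111✓ 010-11✓ 011-00✓ 011-11✓ 1-0101 1-1000✓ 1-1111✓ 10-011 10001- 101-11 11-000✓ 11-100✓ 11-111✓ 110-00✓ 110-01✓ 11000-✓ 1101-1 11010-✓ 111-00✓ 1111-0 11111-
Round 2: --1000 --1111 -1-111 -11-00 01--11 11--00 110-0-
PIs = {--1000, --1111, -00010, -00101, -1-111, -11-00, 00100-, 01--11, 1-0101, 10-011, 10001-, 101-11, 11--00, 110-0-, 1101-1, 1111-0, 11111-}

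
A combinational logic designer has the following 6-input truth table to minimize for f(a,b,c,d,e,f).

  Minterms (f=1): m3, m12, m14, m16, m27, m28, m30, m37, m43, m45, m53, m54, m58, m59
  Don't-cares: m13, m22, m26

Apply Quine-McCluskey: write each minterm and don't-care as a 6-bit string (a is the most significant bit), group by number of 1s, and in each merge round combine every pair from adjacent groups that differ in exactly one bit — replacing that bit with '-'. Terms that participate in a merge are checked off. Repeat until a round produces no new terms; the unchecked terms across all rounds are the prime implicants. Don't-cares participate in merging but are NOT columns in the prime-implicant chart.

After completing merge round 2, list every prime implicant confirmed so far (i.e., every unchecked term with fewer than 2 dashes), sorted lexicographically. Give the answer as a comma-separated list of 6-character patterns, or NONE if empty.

Round 0: 000011 001100✓ 001101✓ 001110✓ 010000 010110✓ 011010✓ 011011✓ 011100✓ 011110✓ 100101✓ 101011✓ 101101✓ 110101✓ 110110✓ 111010✓ 111011✓
Round 1: -01101 -10110 -11010✓ -11011✓ 0-1100✓ 0-1110✓ 0011-0✓ 00110- 01-110 011-10 01101-✓ 0111-0✓ 1-0101 1-1011 10-101 11101-✓
Round 2: -1101- 0-11-0
PIs = {-01101, -10110, -1101-, 0-11-0, 000011, 00110-, 01-110, 010000, 011-10, 1-0101, 1-1011, 10-101}

-01101, -10110, 000011, 00110-, 01-110, 010000, 011-10, 1-0101, 1-1011, 10-101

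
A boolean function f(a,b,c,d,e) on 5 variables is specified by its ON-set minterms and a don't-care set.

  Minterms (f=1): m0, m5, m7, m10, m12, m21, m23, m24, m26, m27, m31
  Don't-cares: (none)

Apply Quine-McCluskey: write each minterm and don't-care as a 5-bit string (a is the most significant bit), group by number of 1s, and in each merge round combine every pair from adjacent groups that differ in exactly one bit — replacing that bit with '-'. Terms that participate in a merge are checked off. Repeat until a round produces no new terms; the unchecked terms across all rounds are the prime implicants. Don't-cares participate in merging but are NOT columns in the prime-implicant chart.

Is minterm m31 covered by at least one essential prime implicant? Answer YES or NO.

size-2^0 implicants → 00000  00101(✓)  00111(✓)  01010(✓)  01100  10101(✓)  10111(✓)  11000(✓)  11010(✓)  11011(✓)  11111(✓)
size-2^1 implicants → -0101(✓)  -0111(✓)  -1010  001-1(✓)  1-111  101-1(✓)  11-11  110-0  1101-
size-2^2 implicants → -01-1
Unchecked terms (primes): -01-1, -1010, 00000, 01100, 1-111, 11-11, 110-0, 1101-
Minterm coverage:
  m0 ⊆ 00000 [E]
  m5 ⊆ -01-1 [E]
  m7 ⊆ -01-1 [E]
  m10 ⊆ -1010 [E]
  m12 ⊆ 01100 [E]
  m21 ⊆ -01-1 [E]
  m23 ⊆ -01-1,1-111
  m24 ⊆ 110-0 [E]
  m26 ⊆ -1010,110-0,1101-
  m27 ⊆ 11-11,1101-
  m31 ⊆ 1-111,11-11
E = {-01-1, -1010, 00000, 01100, 110-0}

NO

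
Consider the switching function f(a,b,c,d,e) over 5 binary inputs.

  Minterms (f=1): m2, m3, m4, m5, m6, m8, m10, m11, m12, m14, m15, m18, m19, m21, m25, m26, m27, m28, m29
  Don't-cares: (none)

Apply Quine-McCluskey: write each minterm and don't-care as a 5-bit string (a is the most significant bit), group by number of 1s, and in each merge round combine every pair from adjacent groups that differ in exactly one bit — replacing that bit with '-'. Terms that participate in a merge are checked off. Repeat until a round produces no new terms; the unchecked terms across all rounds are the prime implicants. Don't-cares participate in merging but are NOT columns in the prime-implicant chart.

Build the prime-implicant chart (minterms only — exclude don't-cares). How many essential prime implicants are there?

3

[col 0] 00010*, 00011*, 00100*, 00101*, 00110*, 01000*, 01010*, 01011*, 01100*, 01110*, 01111*, 10010*, 10011*, 10101*, 11001*, 11010*, 11011*, 11100*, 11101*
[col 1] -0010*, -0011*, -0101, -1010*, -1011*, -1100, 0-010*, 0-011*, 0-100*, 0-110*, 00-10*, 0001-*, 001-0*, 0010-, 01-00*, 01-10*, 01-11*, 010-0*, 0101-*, 011-0*, 0111-*, 1-010*, 1-011*, 1-101, 1001-*, 11-01, 110-1, 1101-*, 1110-
[col 2] --010*, --011*, -001-*, -101-*, 0--10, 0-01-*, 0-1-0, 01--0, 01-1-, 1-01-*
[col 3] --01-
Prime implicants: --01-, -0101, -1100, 0--10, 0-1-0, 0010-, 01--0, 01-1-, 1-101, 11-01, 110-1, 1110-
PI chart (minterm → PIs covering it):
  2 | --01-,0--10
  3 | --01-  (sole → essential)
  4 | 0-1-0,0010-
  5 | -0101,0010-
  6 | 0--10,0-1-0
  8 | 01--0  (sole → essential)
  10 | --01-,0--10,01--0,01-1-
  11 | --01-,01-1-
  12 | -1100,0-1-0,01--0
  14 | 0--10,0-1-0,01--0,01-1-
  15 | 01-1-  (sole → essential)
  18 | --01-  (sole → essential)
  19 | --01-  (sole → essential)
  21 | -0101,1-101
  25 | 11-01,110-1
  26 | --01-  (sole → essential)
  27 | --01-,110-1
  28 | -1100,1110-
  29 | 1-101,11-01,1110-
Essential prime implicants: --01-, 01--0, 01-1-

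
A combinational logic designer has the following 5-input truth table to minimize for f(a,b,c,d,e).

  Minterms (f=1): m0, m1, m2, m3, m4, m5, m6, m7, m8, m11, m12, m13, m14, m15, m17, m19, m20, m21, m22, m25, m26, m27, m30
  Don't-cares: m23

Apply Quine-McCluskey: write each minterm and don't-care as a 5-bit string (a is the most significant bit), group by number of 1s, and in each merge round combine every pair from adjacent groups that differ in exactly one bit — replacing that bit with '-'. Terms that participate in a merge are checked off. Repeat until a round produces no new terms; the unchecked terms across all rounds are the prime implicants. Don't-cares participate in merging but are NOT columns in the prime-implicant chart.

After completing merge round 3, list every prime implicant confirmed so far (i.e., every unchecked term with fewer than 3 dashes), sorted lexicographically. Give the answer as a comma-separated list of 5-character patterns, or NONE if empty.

size-2^0 implicants → 00000(✓)  00001(✓)  00010(✓)  00011(✓)  00100(✓)  00101(✓)  00110(✓)  00111(✓)  01000(✓)  01011(✓)  01100(✓)  01101(✓)  01110(✓)  01111(✓)  10001(✓)  10011(✓)  10100(✓)  10101(✓)  10110(✓)  10111(✓)  11001(✓)  11010(✓)  11011(✓)  11110(✓)
size-2^1 implicants → -0001(✓)  -0011(✓)  -0100(✓)  -0101(✓)  -0110(✓)  -0111(✓)  -1011(✓)  -1110(✓)  0-000(✓)  0-011(✓)  0-100(✓)  0-101(✓)  0-110(✓)  0-111(✓)  00-00(✓)  00-01(✓)  00-10(✓)  00-11(✓)  000-0(✓)  000-1(✓)  0000-(✓)  0001-(✓)  001-0(✓)  001-1(✓)  0010-(✓)  0011-(✓)  01-00(✓)  01-11(✓)  011-0(✓)  011-1(✓)  0110-(✓)  0111-(✓)  1-001(✓)  1-011(✓)  1-110(✓)  10-01(✓)  10-11(✓)  100-1(✓)  101-0(✓)  101-1(✓)  1010-(✓)  1011-(✓)  11-10  110-1(✓)  1101-
size-2^2 implicants → --011  --110  -0-01(✓)  -0-11(✓)  -00-1(✓)  -01-0(✓)  -01-1(✓)  -010-(✓)  -011-(✓)  0--00  0--11  0-1-0(✓)  0-1-1(✓)  0-10-(✓)  0-11-(✓)  00--0(✓)  00--1(✓)  00-0-(✓)  00-1-(✓)  000--(✓)  001--(✓)  011--(✓)  1-0-1  10--1(✓)  101--(✓)
size-2^3 implicants → -0--1  -01--  0-1--  00---
Unchecked terms (primes): --011, --110, -0--1, -01--, 0--00, 0--11, 0-1--, 00---, 1-0-1, 11-10, 1101-

--011, --110, 0--00, 0--11, 1-0-1, 11-10, 1101-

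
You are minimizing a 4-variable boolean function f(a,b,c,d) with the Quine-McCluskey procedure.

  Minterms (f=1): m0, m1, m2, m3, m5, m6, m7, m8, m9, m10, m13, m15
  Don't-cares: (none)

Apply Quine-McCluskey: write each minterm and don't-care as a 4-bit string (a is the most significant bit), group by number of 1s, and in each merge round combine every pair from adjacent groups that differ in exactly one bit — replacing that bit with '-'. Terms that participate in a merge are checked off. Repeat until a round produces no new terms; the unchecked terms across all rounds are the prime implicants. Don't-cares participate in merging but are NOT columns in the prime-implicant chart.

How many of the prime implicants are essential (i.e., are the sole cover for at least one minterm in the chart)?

[col 0] 0000*, 0001*, 0010*, 0011*, 0101*, 0110*, 0111*, 1000*, 1001*, 1010*, 1101*, 1111*
[col 1] -000*, -001*, -010*, -101*, -111*, 0-01*, 0-10*, 0-11*, 00-0*, 00-1*, 000-*, 001-*, 01-1*, 011-*, 1-01*, 10-0*, 100-*, 11-1*
[col 2] --01, -0-0, -00-, -1-1, 0--1, 0-1-, 00--
Prime implicants: --01, -0-0, -00-, -1-1, 0--1, 0-1-, 00--
PI chart (minterm → PIs covering it):
  0 | -0-0,-00-,00--
  1 | --01,-00-,0--1,00--
  2 | -0-0,0-1-,00--
  3 | 0--1,0-1-,00--
  5 | --01,-1-1,0--1
  6 | 0-1-  (sole → essential)
  7 | -1-1,0--1,0-1-
  8 | -0-0,-00-
  9 | --01,-00-
  10 | -0-0  (sole → essential)
  13 | --01,-1-1
  15 | -1-1  (sole → essential)
Essential prime implicants: -0-0, -1-1, 0-1-

3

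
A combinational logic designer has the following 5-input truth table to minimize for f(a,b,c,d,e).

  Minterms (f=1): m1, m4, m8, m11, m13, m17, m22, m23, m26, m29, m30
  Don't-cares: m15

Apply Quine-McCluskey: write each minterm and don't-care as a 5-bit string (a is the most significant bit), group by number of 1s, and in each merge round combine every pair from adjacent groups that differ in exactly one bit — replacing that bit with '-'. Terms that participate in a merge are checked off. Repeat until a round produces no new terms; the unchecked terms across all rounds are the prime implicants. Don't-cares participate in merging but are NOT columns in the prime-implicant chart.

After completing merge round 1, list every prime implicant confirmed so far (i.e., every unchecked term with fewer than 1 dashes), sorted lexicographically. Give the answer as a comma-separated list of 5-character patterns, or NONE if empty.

size-2^0 implicants → 00001(✓)  00100  01000  01011(✓)  01101(✓)  01111(✓)  10001(✓)  10110(✓)  10111(✓)  11010(✓)  11101(✓)  11110(✓)
size-2^1 implicants → -0001  -1101  01-11  011-1  1-110  1011-  11-10
Unchecked terms (primes): -0001, -1101, 00100, 01-11, 01000, 011-1, 1-110, 1011-, 11-10

00100, 01000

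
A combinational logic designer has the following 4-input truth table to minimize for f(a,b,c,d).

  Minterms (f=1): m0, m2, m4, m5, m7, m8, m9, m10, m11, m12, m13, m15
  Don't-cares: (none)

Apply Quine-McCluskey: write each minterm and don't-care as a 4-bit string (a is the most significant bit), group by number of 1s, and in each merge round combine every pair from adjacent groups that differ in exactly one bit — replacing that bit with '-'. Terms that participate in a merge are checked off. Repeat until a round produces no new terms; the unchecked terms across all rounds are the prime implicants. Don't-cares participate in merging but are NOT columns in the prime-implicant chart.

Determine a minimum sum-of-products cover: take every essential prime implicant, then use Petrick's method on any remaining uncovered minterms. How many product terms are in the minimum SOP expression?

Round 0: 0000✓ 0010✓ 0100✓ 0101✓ 0111✓ 1000✓ 1001✓ 1010✓ 1011✓ 1100✓ 1101✓ 1111✓
Round 1: -000✓ -010✓ -100✓ -101✓ -111✓ 0-00✓ 00-0✓ 01-1✓ 010-✓ 1-00✓ 1-01✓ 1-11✓ 10-0✓ 10-1✓ 100-✓ 101-✓ 11-1✓ 110-✓
Round 2: --00 -0-0 -1-1 -10- 1--1 1-0- 10--
PIs = {--00, -0-0, -1-1, -10-, 1--1, 1-0-, 10--}
Coverage chart:
  m0: --00,-0-0
  m2: -0-0 ←essential
  m4: --00,-10-
  m5: -1-1,-10-
  m7: -1-1 ←essential
  m8: --00,-0-0,1-0-,10--
  m9: 1--1,1-0-,10--
  m10: -0-0,10--
  m11: 1--1,10--
  m12: --00,-10-,1-0-
  m13: -1-1,-10-,1--1,1-0-
  m15: -1-1,1--1
Essential: -0-0, -1-1
Petrick residual → --00, 1--1
Min cover (4 terms): c'd' + b'd' + bd + ad

4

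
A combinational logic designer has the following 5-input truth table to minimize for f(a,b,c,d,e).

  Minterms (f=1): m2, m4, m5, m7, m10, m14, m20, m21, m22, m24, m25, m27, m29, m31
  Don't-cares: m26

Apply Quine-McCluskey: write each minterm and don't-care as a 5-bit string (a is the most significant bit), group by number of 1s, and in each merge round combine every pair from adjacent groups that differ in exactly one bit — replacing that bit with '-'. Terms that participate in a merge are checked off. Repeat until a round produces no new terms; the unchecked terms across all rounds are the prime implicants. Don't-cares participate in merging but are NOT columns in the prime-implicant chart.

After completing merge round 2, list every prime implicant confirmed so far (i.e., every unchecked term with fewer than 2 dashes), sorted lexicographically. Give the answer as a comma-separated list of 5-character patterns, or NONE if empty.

[col 0] 00010*, 00100*, 00101*, 00111*, 01010*, 01110*, 10100*, 10101*, 10110*, 11000*, 11001*, 11010*, 11011*, 11101*, 11111*
[col 1] -0100*, -0101*, -1010, 0-010, 001-1, 0010-*, 01-10, 1-101, 101-0, 1010-*, 11-01*, 11-11*, 110-0*, 110-1*, 1100-*, 1101-*, 111-1*
[col 2] -010-, 11--1, 110--
Prime implicants: -010-, -1010, 0-010, 001-1, 01-10, 1-101, 101-0, 11--1, 110--

-1010, 0-010, 001-1, 01-10, 1-101, 101-0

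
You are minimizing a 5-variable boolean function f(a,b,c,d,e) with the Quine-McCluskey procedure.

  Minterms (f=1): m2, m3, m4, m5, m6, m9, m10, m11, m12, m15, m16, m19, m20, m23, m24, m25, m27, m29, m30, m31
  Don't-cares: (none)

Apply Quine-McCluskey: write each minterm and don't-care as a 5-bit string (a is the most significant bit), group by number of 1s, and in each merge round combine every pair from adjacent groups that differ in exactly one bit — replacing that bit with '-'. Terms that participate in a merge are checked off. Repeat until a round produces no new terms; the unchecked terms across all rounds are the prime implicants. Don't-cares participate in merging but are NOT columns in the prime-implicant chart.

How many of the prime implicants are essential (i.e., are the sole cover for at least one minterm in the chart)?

8

size-2^0 implicants → 00010(✓)  00011(✓)  00100(✓)  00101(✓)  00110(✓)  01001(✓)  01010(✓)  01011(✓)  01100(✓)  01111(✓)  10000(✓)  10011(✓)  10100(✓)  10111(✓)  11000(✓)  11001(✓)  11011(✓)  11101(✓)  11110(✓)  11111(✓)
size-2^1 implicants → -0011(✓)  -0100  -1001(✓)  -1011(✓)  -1111(✓)  0-010(✓)  0-011(✓)  0-100  00-10  0001-(✓)  001-0  0010-  01-11(✓)  010-1(✓)  0101-(✓)  1-000  1-011(✓)  1-111(✓)  10-00  10-11(✓)  11-01(✓)  11-11(✓)  110-1(✓)  1100-  111-1(✓)  1111-
size-2^2 implicants → --011  -1-11  -10-1  0-01-  1--11  11--1
Unchecked terms (primes): --011, -0100, -1-11, -10-1, 0-01-, 0-100, 00-10, 001-0, 0010-, 1--11, 1-000, 10-00, 11--1, 1100-, 1111-
Minterm coverage:
  m2 ⊆ 0-01-,00-10
  m3 ⊆ --011,0-01-
  m4 ⊆ -0100,0-100,001-0,0010-
  m5 ⊆ 0010- [E]
  m6 ⊆ 00-10,001-0
  m9 ⊆ -10-1 [E]
  m10 ⊆ 0-01- [E]
  m11 ⊆ --011,-1-11,-10-1,0-01-
  m12 ⊆ 0-100 [E]
  m15 ⊆ -1-11 [E]
  m16 ⊆ 1-000,10-00
  m19 ⊆ --011,1--11
  m20 ⊆ -0100,10-00
  m23 ⊆ 1--11 [E]
  m24 ⊆ 1-000,1100-
  m25 ⊆ -10-1,11--1,1100-
  m27 ⊆ --011,-1-11,-10-1,1--11,11--1
  m29 ⊆ 11--1 [E]
  m30 ⊆ 1111- [E]
  m31 ⊆ -1-11,1--11,11--1,1111-
E = {-1-11, -10-1, 0-01-, 0-100, 0010-, 1--11, 11--1, 1111-}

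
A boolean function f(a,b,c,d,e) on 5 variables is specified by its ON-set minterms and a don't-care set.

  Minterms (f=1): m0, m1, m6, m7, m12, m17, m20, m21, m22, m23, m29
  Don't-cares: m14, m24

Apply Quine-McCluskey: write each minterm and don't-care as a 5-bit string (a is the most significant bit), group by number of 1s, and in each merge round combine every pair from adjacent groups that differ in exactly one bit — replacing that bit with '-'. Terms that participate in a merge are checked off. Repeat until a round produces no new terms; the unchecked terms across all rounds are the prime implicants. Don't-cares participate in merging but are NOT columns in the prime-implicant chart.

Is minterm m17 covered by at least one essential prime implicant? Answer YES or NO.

size-2^0 implicants → 00000(✓)  00001(✓)  00110(✓)  00111(✓)  01100(✓)  01110(✓)  10001(✓)  10100(✓)  10101(✓)  10110(✓)  10111(✓)  11000  11101(✓)
size-2^1 implicants → -0001  -0110(✓)  -0111(✓)  0-110  0000-  0011-(✓)  011-0  1-101  10-01  101-0(✓)  101-1(✓)  1010-(✓)  1011-(✓)
size-2^2 implicants → -011-  101--
Unchecked terms (primes): -0001, -011-, 0-110, 0000-, 011-0, 1-101, 10-01, 101--, 11000
Minterm coverage:
  m0 ⊆ 0000- [E]
  m1 ⊆ -0001,0000-
  m6 ⊆ -011-,0-110
  m7 ⊆ -011- [E]
  m12 ⊆ 011-0 [E]
  m17 ⊆ -0001,10-01
  m20 ⊆ 101-- [E]
  m21 ⊆ 1-101,10-01,101--
  m22 ⊆ -011-,101--
  m23 ⊆ -011-,101--
  m29 ⊆ 1-101 [E]
E = {-011-, 0000-, 011-0, 1-101, 101--}

NO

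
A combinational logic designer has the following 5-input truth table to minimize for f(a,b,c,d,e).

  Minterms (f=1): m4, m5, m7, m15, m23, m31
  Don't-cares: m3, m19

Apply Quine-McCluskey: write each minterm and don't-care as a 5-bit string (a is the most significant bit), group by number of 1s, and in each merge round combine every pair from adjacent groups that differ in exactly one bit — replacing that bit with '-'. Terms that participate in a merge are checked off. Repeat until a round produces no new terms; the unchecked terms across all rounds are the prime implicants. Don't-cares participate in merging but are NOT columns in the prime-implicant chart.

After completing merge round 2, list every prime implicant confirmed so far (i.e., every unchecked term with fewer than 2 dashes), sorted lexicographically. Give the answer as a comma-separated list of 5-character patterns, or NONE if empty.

size-2^0 implicants → 00011(✓)  00100(✓)  00101(✓)  00111(✓)  01111(✓)  10011(✓)  10111(✓)  11111(✓)
size-2^1 implicants → -0011(✓)  -0111(✓)  -1111(✓)  0-111(✓)  00-11(✓)  001-1  0010-  1-111(✓)  10-11(✓)
size-2^2 implicants → --111  -0-11
Unchecked terms (primes): --111, -0-11, 001-1, 0010-

001-1, 0010-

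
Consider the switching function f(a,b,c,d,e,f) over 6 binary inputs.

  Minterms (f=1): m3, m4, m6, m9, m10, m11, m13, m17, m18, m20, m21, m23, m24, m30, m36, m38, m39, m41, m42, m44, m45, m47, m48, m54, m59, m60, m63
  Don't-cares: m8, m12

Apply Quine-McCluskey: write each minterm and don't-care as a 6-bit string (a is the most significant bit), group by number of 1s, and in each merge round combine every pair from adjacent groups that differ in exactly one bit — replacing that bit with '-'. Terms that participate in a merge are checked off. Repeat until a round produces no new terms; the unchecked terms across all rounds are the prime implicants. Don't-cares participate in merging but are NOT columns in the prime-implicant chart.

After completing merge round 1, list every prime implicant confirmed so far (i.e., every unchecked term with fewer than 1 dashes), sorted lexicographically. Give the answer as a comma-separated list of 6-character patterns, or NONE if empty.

010010, 011110, 110000

Round 0: 000011✓ 000100✓ 000110✓ 001000✓ 001001✓ 001010✓ 001011✓ 001100✓ 001101✓ 010001✓ 010010 010100✓ 010101✓ 010111✓ 011000✓ 011110 100100✓ 100110✓ 100111✓ 101001✓ 101010✓ 101100✓ 101101✓ 101111✓ 110000 110110✓ 111011✓ 111100✓ 111111✓
Round 1: -00100✓ -00110✓ -01001✓ -01010 -01100✓ -01101✓ 0-0100 0-1000 00-011 00-100✓ 0001-0✓ 001-00✓ 001-01✓ 0010-0✓ 0010-1✓ 00100-✓ 00101-✓ 00110-✓ 010-01 0101-1 01010- 1-0110 1-1100 1-1111 10-100✓ 10-111 1001-0✓ 10011- 101-01✓ 1011-1 10110-✓ 111-11
Round 2: -0-100 -001-0 -01-01 -0110- 001-0- 0010--
PIs = {-0-100, -001-0, -01-01, -01010, -0110-, 0-0100, 0-1000, 00-011, 001-0-, 0010--, 010-01, 010010, 0101-1, 01010-, 011110, 1-0110, 1-1100, 1-1111, 10-111, 10011-, 1011-1, 110000, 111-11}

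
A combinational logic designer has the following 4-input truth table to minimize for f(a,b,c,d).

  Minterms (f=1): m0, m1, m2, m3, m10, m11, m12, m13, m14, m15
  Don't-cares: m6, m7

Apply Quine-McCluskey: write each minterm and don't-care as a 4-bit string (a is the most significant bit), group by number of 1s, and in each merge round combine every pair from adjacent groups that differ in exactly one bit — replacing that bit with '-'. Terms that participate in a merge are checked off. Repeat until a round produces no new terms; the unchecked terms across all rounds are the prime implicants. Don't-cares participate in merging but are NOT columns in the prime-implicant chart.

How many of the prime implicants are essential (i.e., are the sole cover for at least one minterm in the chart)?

3

[col 0] 0000*, 0001*, 0010*, 0011*, 0110*, 0111*, 1010*, 1011*, 1100*, 1101*, 1110*, 1111*
[col 1] -010*, -011*, -110*, -111*, 0-10*, 0-11*, 00-0*, 00-1*, 000-*, 001-*, 011-*, 1-10*, 1-11*, 101-*, 11-0*, 11-1*, 110-*, 111-*
[col 2] --10*, --11*, -01-*, -11-*, 0-1-*, 00--, 1-1-*, 11--
[col 3] --1-
Prime implicants: --1-, 00--, 11--
PI chart (minterm → PIs covering it):
  0 | 00--  (sole → essential)
  1 | 00--  (sole → essential)
  2 | --1-,00--
  3 | --1-,00--
  10 | --1-  (sole → essential)
  11 | --1-  (sole → essential)
  12 | 11--  (sole → essential)
  13 | 11--  (sole → essential)
  14 | --1-,11--
  15 | --1-,11--
Essential prime implicants: --1-, 00--, 11--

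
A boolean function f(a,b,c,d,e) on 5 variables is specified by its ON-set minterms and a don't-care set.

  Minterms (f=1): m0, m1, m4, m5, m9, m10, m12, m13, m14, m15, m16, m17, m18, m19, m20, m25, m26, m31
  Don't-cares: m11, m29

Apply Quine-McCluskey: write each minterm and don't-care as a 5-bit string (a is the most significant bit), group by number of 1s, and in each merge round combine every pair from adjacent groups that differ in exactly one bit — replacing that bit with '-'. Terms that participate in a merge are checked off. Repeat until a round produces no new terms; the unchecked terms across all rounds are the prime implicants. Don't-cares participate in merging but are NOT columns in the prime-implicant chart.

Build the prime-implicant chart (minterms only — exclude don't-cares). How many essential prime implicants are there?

3

[col 0] 00000*, 00001*, 00100*, 00101*, 01001*, 01010*, 01011*, 01100*, 01101*, 01110*, 01111*, 10000*, 10001*, 10010*, 10011*, 10100*, 11001*, 11010*, 11101*, 11111*
[col 1] -0000*, -0001*, -0100*, -1001*, -1010, -1101*, -1111*, 0-001*, 0-100*, 0-101*, 00-00*, 00-01*, 0000-*, 0010-*, 01-01*, 01-10*, 01-11*, 010-1*, 0101-*, 011-0*, 011-1*, 0110-*, 0111-*, 1-001*, 1-010, 10-00*, 100-0*, 100-1*, 1000-*, 1001-*, 11-01*, 111-1*
[col 2] --001, -0-00, -000-, -1-01, -11-1, 0--01, 0-10-, 00-0-, 01--1, 01-1-, 011--, 100--
Prime implicants: --001, -0-00, -000-, -1-01, -1010, -11-1, 0--01, 0-10-, 00-0-, 01--1, 01-1-, 011--, 1-010, 100--
PI chart (minterm → PIs covering it):
  0 | -0-00,-000-,00-0-
  1 | --001,-000-,0--01,00-0-
  4 | -0-00,0-10-,00-0-
  5 | 0--01,0-10-,00-0-
  9 | --001,-1-01,0--01,01--1
  10 | -1010,01-1-
  12 | 0-10-,011--
  13 | -1-01,-11-1,0--01,0-10-,01--1,011--
  14 | 01-1-,011--
  15 | -11-1,01--1,01-1-,011--
  16 | -0-00,-000-,100--
  17 | --001,-000-,100--
  18 | 1-010,100--
  19 | 100--  (sole → essential)
  20 | -0-00  (sole → essential)
  25 | --001,-1-01
  26 | -1010,1-010
  31 | -11-1  (sole → essential)
Essential prime implicants: -0-00, -11-1, 100--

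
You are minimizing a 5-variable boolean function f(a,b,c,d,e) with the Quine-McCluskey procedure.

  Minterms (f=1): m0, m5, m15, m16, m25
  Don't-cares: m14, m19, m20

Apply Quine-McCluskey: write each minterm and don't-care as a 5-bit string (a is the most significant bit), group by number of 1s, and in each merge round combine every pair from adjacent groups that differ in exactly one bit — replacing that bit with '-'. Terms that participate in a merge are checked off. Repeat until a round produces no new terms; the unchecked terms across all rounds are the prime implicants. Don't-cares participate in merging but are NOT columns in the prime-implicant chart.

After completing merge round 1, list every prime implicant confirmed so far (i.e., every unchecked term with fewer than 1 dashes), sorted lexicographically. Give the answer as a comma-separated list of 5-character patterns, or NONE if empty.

00101, 10011, 11001

[col 0] 00000*, 00101, 01110*, 01111*, 10000*, 10011, 10100*, 11001
[col 1] -0000, 0111-, 10-00
Prime implicants: -0000, 00101, 0111-, 10-00, 10011, 11001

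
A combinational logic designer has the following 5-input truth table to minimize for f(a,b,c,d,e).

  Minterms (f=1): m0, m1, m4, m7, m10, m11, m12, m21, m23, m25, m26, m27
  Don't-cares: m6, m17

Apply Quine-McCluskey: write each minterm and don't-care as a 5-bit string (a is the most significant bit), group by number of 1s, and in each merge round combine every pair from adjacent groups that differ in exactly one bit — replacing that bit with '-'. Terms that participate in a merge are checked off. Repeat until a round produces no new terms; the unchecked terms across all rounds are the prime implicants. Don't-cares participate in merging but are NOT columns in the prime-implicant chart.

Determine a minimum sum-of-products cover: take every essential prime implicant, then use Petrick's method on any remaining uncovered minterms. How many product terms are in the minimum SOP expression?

6

Round 0: 00000✓ 00001✓ 00100✓ 00110✓ 00111✓ 01010✓ 01011✓ 01100✓ 10001✓ 10101✓ 10111✓ 11001✓ 11010✓ 11011✓
Round 1: -0001 -0111 -1010✓ -1011✓ 0-100 00-00 0000- 001-0 0011- 0101-✓ 1-001 10-01 101-1 110-1 1101-✓
Round 2: -101-
PIs = {-0001, -0111, -101-, 0-100, 00-00, 0000-, 001-0, 0011-, 1-001, 10-01, 101-1, 110-1}
Coverage chart:
  m0: 00-00,0000-
  m1: -0001,0000-
  m4: 0-100,00-00,001-0
  m7: -0111,0011-
  m10: -101- ←essential
  m11: -101- ←essential
  m12: 0-100 ←essential
  m21: 10-01,101-1
  m23: -0111,101-1
  m25: 1-001,110-1
  m26: -101- ←essential
  m27: -101-,110-1
Essential: -101-, 0-100
Petrick residual → -0111, 0000-, 1-001, 10-01
Min cover (6 terms): b'cde + bc'd + a'cd'e' + a'b'c'd' + ac'd'e + ab'd'e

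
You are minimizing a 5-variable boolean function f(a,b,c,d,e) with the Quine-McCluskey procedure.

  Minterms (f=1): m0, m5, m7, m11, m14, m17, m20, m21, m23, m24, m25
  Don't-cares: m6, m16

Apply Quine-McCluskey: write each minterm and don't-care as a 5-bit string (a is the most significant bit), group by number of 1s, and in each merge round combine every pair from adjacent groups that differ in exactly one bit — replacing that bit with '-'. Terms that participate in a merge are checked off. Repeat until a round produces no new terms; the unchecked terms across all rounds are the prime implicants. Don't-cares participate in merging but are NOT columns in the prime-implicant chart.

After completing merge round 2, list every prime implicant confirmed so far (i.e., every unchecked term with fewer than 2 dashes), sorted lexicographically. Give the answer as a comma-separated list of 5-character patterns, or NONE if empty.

-0000, 0-110, 0011-, 01011

[col 0] 00000*, 00101*, 00110*, 00111*, 01011, 01110*, 10000*, 10001*, 10100*, 10101*, 10111*, 11000*, 11001*
[col 1] -0000, -0101*, -0111*, 0-110, 001-1*, 0011-, 1-000*, 1-001*, 10-00*, 10-01*, 1000-*, 101-1*, 1010-*, 1100-*
[col 2] -01-1, 1-00-, 10-0-
Prime implicants: -0000, -01-1, 0-110, 0011-, 01011, 1-00-, 10-0-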